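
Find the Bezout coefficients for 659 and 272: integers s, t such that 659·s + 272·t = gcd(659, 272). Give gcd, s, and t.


Euclidean algorithm on (659, 272) — divide until remainder is 0:
  659 = 2 · 272 + 115
  272 = 2 · 115 + 42
  115 = 2 · 42 + 31
  42 = 1 · 31 + 11
  31 = 2 · 11 + 9
  11 = 1 · 9 + 2
  9 = 4 · 2 + 1
  2 = 2 · 1 + 0
gcd(659, 272) = 1.
Track Bezout coefficients alongside the remainders: start with r₀ = 659 = a·1 + b·0 (s = 1, t = 0) and r₁ = 272 = a·0 + b·1 (s = 0, t = 1); each new remainder r_{k+1} = r_{k-1} − q_k·r_k inherits s_{k+1} = s_{k-1} − q_k·s_k, t_{k+1} = t_{k-1} − q_k·t_k, so r_k = a·s_k + b·t_k at every step:
  q = 2: r = 115, s = 1 − 2·0 = 1, t = 0 − 2·1 = -2  (check: 659·1 + 272·(-2) = 115)
  q = 2: r = 42, s = 0 − 2·1 = -2, t = 1 − 2·(-2) = 5  (check: 659·(-2) + 272·5 = 42)
  q = 2: r = 31, s = 1 − 2·(-2) = 5, t = -2 − 2·5 = -12  (check: 659·5 + 272·(-12) = 31)
  q = 1: r = 11, s = -2 − 1·5 = -7, t = 5 − 1·(-12) = 17  (check: 659·(-7) + 272·17 = 11)
  q = 2: r = 9, s = 5 − 2·(-7) = 19, t = -12 − 2·17 = -46  (check: 659·19 + 272·(-46) = 9)
  q = 1: r = 2, s = -7 − 1·19 = -26, t = 17 − 1·(-46) = 63  (check: 659·(-26) + 272·63 = 2)
  q = 4: r = 1, s = 19 − 4·(-26) = 123, t = -46 − 4·63 = -298  (check: 659·123 + 272·(-298) = 1)
The row with r = 1 (the gcd) gives the Bezout coefficients s = 123, t = -298.
Result: 659 · (123) + 272 · (-298) = 1.

gcd(659, 272) = 1; s = 123, t = -298 (check: 659·123 + 272·(-298) = 1).


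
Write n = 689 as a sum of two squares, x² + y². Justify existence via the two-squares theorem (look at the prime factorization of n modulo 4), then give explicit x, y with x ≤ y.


Step 1: Factor n = 689 = 13 · 53.
Step 2: Check the mod-4 condition on each prime factor: 13 ≡ 1 (mod 4), exponent 1; 53 ≡ 1 (mod 4), exponent 1.
All primes ≡ 3 (mod 4) appear to even exponent (or don't appear), so by the two-squares theorem n IS expressible as a sum of two squares.
Step 3: Build a representation. Here n = 13 · 53 is a product of primes ≡ 1 (mod 4). Each prime p ≡ 1 (mod 4) is itself a sum of two squares; find a² by testing p − a² for a perfect square:
  13: 13 − 1² = 12, 13 − 2² = 9 = 3² ⇒ 13 = 2² + 3².
  53: 53 − 1² = 52, 53 − 2² = 49 = 7² ⇒ 53 = 2² + 7².
  Combine using the Brahmagupta–Fibonacci identity (a² + b²)(c² + d²) = (ac − bd)² + (ad + bc)² = (ac + bd)² + (ad − bc)²:
  13 · 53 = 689: from (2² + 3²)(2² + 7²), take (2·2 − 3·7, 2·7 + 3·2) = (4 − 21, 14 + 6) = (-17, 20); dropping signs (only squares matter) gives (17, 20); check 17² + 20² = 289 + 400 = 689 ✓.
Step 4: Order so x ≤ y and verify: 17² + 20² = 289 + 400 = 689 = n. ✓

n = 689 = 17² + 20² (one valid representation with x ≤ y).


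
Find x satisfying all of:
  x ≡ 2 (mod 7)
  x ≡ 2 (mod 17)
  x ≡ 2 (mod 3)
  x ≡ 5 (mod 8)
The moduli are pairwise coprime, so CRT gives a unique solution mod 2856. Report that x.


Product of moduli M = 7 · 17 · 3 · 8 = 2856.
Merge one congruence at a time:
  Start: x ≡ 2 (mod 7).
  Combine with x ≡ 2 (mod 17); new modulus lcm = 119.
    Write x = 2 + 7·t and substitute into x ≡ 2 (mod 17): 7·t ≡ 2 − 2 = 0 (mod 17).
    The inverse of 7 mod 17 is 5 (since 7·5 = 35 = 2·17 + 1), so t ≡ 5·0 = 0 ≡ 0 (mod 17).
    Then x = 2 + 7·0 = 2, valid modulo lcm(7, 17) = 119: x ≡ 2 (mod 119).
  Combine with x ≡ 2 (mod 3); new modulus lcm = 357.
    Write x = 2 + 119·t and substitute into x ≡ 2 (mod 3): 119·t ≡ 2 − 2 = 0 (mod 3).
    Reduce coefficients mod 3: 2·t ≡ 0 (mod 3).
    The inverse of 2 mod 3 is 2 (since 2·2 = 4 = 1·3 + 1), so t ≡ 2·0 = 0 ≡ 0 (mod 3).
    Then x = 2 + 119·0 = 2, valid modulo lcm(119, 3) = 357: x ≡ 2 (mod 357).
  Combine with x ≡ 5 (mod 8); new modulus lcm = 2856.
    Write x = 2 + 357·t and substitute into x ≡ 5 (mod 8): 357·t ≡ 5 − 2 = 3 (mod 8).
    Reduce coefficients mod 8: 5·t ≡ 3 (mod 8).
    The inverse of 5 mod 8 is 5 (since 5·5 = 25 = 3·8 + 1), so t ≡ 5·3 = 15 ≡ 7 (mod 8).
    Then x = 2 + 357·7 = 2501, valid modulo lcm(357, 8) = 2856: x ≡ 2501 (mod 2856).
Verify against each original: 2501 mod 7 = 2, 2501 mod 17 = 2, 2501 mod 3 = 2, 2501 mod 8 = 5.

x ≡ 2501 (mod 2856).


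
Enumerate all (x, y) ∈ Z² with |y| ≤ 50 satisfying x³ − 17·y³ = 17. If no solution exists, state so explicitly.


The equation is x³ - 17y³ = 17. For fixed y, x³ = 17·y³ + 17, so a solution requires the RHS to be a perfect cube.
Strategy: iterate y from -50 to 50, compute RHS = 17·y³ + 17, and check whether it is a (positive or negative) perfect cube.
Check small values of y:
  y = 0: RHS = 17 is not a perfect cube.
  y = 1: RHS = 34 is not a perfect cube.
  y = -1: RHS = 0 = (0)³ ⇒ x = 0 works.
  y = 2: RHS = 153 is not a perfect cube.
  y = -2: RHS = -119 is not a perfect cube.
  y = 3: RHS = 476 is not a perfect cube.
  y = -3: RHS = -442 is not a perfect cube.
Continuing the search up to |y| = 50 finds no further solutions beyond those listed.
Collected solutions: (0, -1).

Solutions (with |y| ≤ 50): (0, -1).


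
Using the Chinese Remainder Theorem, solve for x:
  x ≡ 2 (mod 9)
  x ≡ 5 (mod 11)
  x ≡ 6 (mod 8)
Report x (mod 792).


Moduli 9, 11, 8 are pairwise coprime; by CRT there is a unique solution modulo M = 9 · 11 · 8 = 792.
Solve pairwise, accumulating the modulus:
  Start with x ≡ 2 (mod 9).
  Combine with x ≡ 5 (mod 11): since gcd(9, 11) = 1, we get a unique residue mod 99.
    Write x = 2 + 9·t and substitute into x ≡ 5 (mod 11): 9·t ≡ 5 − 2 = 3 (mod 11).
    The inverse of 9 mod 11 is 5 (since 9·5 = 45 = 4·11 + 1), so t ≡ 5·3 = 15 ≡ 4 (mod 11).
    Then x = 2 + 9·4 = 38, valid modulo lcm(9, 11) = 99: x ≡ 38 (mod 99).
  Combine with x ≡ 6 (mod 8): since gcd(99, 8) = 1, we get a unique residue mod 792.
    Write x = 38 + 99·t and substitute into x ≡ 6 (mod 8): 99·t ≡ 6 − 38 = -32 (mod 8).
    Reduce coefficients mod 8: 3·t ≡ 0 (mod 8).
    The inverse of 3 mod 8 is 3 (since 3·3 = 9 = 1·8 + 1), so t ≡ 3·0 = 0 ≡ 0 (mod 8).
    Then x = 38 + 99·0 = 38, valid modulo lcm(99, 8) = 792: x ≡ 38 (mod 792).
Verify: 38 mod 9 = 2 ✓, 38 mod 11 = 5 ✓, 38 mod 8 = 6 ✓.

x ≡ 38 (mod 792).


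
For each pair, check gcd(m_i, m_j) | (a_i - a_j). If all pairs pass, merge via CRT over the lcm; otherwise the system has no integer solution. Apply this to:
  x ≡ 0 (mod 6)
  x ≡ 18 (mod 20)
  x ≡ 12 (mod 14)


Moduli 6, 20, 14 are not pairwise coprime, so CRT works modulo lcm(m_i) when all pairwise compatibility conditions hold.
Pairwise compatibility: gcd(m_i, m_j) must divide a_i - a_j for every pair.
Merge one congruence at a time:
  Start: x ≡ 0 (mod 6).
  Combine with x ≡ 18 (mod 20): gcd(6, 20) = 2; 18 - 0 = 18, which IS divisible by 2, so compatible.
    Write x = 0 + 6·t and substitute into x ≡ 18 (mod 20): 6·t ≡ 18 − 0 = 18 (mod 20).
    Divide the congruence (and modulus) by g = 2: 3·t ≡ 9 (mod 10).
    The inverse of 3 mod 10 is 7 (since 3·7 = 21 = 2·10 + 1), so t ≡ 7·9 = 63 ≡ 3 (mod 10).
    Then x = 0 + 6·3 = 18, valid modulo lcm(6, 20) = 60: x ≡ 18 (mod 60).
  Combine with x ≡ 12 (mod 14): gcd(60, 14) = 2; 12 - 18 = -6, which IS divisible by 2, so compatible.
    Write x = 18 + 60·t and substitute into x ≡ 12 (mod 14): 60·t ≡ 12 − 18 = -6 (mod 14).
    Divide the congruence (and modulus) by g = 2: 30·t ≡ -3 (mod 7).
    Reduce coefficients mod 7: 2·t ≡ 4 (mod 7).
    The inverse of 2 mod 7 is 4 (since 2·4 = 8 = 1·7 + 1), so t ≡ 4·4 = 16 ≡ 2 (mod 7).
    Then x = 18 + 60·2 = 138, valid modulo lcm(60, 14) = 420: x ≡ 138 (mod 420).
Verify: 138 mod 6 = 0, 138 mod 20 = 18, 138 mod 14 = 12.

x ≡ 138 (mod 420).


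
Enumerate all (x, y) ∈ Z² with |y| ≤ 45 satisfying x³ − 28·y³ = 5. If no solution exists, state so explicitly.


The equation is x³ - 28y³ = 5. For fixed y, x³ = 28·y³ + 5, so a solution requires the RHS to be a perfect cube.
Strategy: iterate y from -45 to 45, compute RHS = 28·y³ + 5, and check whether it is a (positive or negative) perfect cube.
Check small values of y:
  y = 0: RHS = 5 is not a perfect cube.
  y = 1: RHS = 33 is not a perfect cube.
  y = -1: RHS = -23 is not a perfect cube.
  y = 2: RHS = 229 is not a perfect cube.
  y = -2: RHS = -219 is not a perfect cube.
  y = 3: RHS = 761 is not a perfect cube.
  y = -3: RHS = -751 is not a perfect cube.
Continuing the search up to |y| = 45 finds no solutions either.
No (x, y) in the scanned range satisfies the equation.

No integer solutions with |y| ≤ 45.


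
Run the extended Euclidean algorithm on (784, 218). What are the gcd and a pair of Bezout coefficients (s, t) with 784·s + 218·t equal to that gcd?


Euclidean algorithm on (784, 218) — divide until remainder is 0:
  784 = 3 · 218 + 130
  218 = 1 · 130 + 88
  130 = 1 · 88 + 42
  88 = 2 · 42 + 4
  42 = 10 · 4 + 2
  4 = 2 · 2 + 0
gcd(784, 218) = 2.
Track Bezout coefficients alongside the remainders: start with r₀ = 784 = a·1 + b·0 (s = 1, t = 0) and r₁ = 218 = a·0 + b·1 (s = 0, t = 1); each new remainder r_{k+1} = r_{k-1} − q_k·r_k inherits s_{k+1} = s_{k-1} − q_k·s_k, t_{k+1} = t_{k-1} − q_k·t_k, so r_k = a·s_k + b·t_k at every step:
  q = 3: r = 130, s = 1 − 3·0 = 1, t = 0 − 3·1 = -3  (check: 784·1 + 218·(-3) = 130)
  q = 1: r = 88, s = 0 − 1·1 = -1, t = 1 − 1·(-3) = 4  (check: 784·(-1) + 218·4 = 88)
  q = 1: r = 42, s = 1 − 1·(-1) = 2, t = -3 − 1·4 = -7  (check: 784·2 + 218·(-7) = 42)
  q = 2: r = 4, s = -1 − 2·2 = -5, t = 4 − 2·(-7) = 18  (check: 784·(-5) + 218·18 = 4)
  q = 10: r = 2, s = 2 − 10·(-5) = 52, t = -7 − 10·18 = -187  (check: 784·52 + 218·(-187) = 2)
The row with r = 2 (the gcd) gives the Bezout coefficients s = 52, t = -187.
Result: 784 · (52) + 218 · (-187) = 2.

gcd(784, 218) = 2; s = 52, t = -187 (check: 784·52 + 218·(-187) = 2).


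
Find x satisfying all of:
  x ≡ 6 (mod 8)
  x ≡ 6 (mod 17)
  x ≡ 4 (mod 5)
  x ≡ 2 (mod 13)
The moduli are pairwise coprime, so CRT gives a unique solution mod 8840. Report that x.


Product of moduli M = 8 · 17 · 5 · 13 = 8840.
Merge one congruence at a time:
  Start: x ≡ 6 (mod 8).
  Combine with x ≡ 6 (mod 17); new modulus lcm = 136.
    Write x = 6 + 8·t and substitute into x ≡ 6 (mod 17): 8·t ≡ 6 − 6 = 0 (mod 17).
    The inverse of 8 mod 17 is 15 (since 8·15 = 120 = 7·17 + 1), so t ≡ 15·0 = 0 ≡ 0 (mod 17).
    Then x = 6 + 8·0 = 6, valid modulo lcm(8, 17) = 136: x ≡ 6 (mod 136).
  Combine with x ≡ 4 (mod 5); new modulus lcm = 680.
    Write x = 6 + 136·t and substitute into x ≡ 4 (mod 5): 136·t ≡ 4 − 6 = -2 (mod 5).
    Reduce coefficients mod 5: 1·t ≡ 3 (mod 5).
    So t ≡ 3 (mod 5).
    Then x = 6 + 136·3 = 414, valid modulo lcm(136, 5) = 680: x ≡ 414 (mod 680).
  Combine with x ≡ 2 (mod 13); new modulus lcm = 8840.
    Write x = 414 + 680·t and substitute into x ≡ 2 (mod 13): 680·t ≡ 2 − 414 = -412 (mod 13).
    Reduce coefficients mod 13: 4·t ≡ 4 (mod 13).
    The inverse of 4 mod 13 is 10 (since 4·10 = 40 = 3·13 + 1), so t ≡ 10·4 = 40 ≡ 1 (mod 13).
    Then x = 414 + 680·1 = 1094, valid modulo lcm(680, 13) = 8840: x ≡ 1094 (mod 8840).
Verify against each original: 1094 mod 8 = 6, 1094 mod 17 = 6, 1094 mod 5 = 4, 1094 mod 13 = 2.

x ≡ 1094 (mod 8840).


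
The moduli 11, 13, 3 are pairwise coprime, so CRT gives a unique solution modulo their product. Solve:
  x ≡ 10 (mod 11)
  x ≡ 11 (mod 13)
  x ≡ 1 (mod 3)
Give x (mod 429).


Moduli 11, 13, 3 are pairwise coprime; by CRT there is a unique solution modulo M = 11 · 13 · 3 = 429.
Solve pairwise, accumulating the modulus:
  Start with x ≡ 10 (mod 11).
  Combine with x ≡ 11 (mod 13): since gcd(11, 13) = 1, we get a unique residue mod 143.
    Write x = 10 + 11·t and substitute into x ≡ 11 (mod 13): 11·t ≡ 11 − 10 = 1 (mod 13).
    The inverse of 11 mod 13 is 6 (since 11·6 = 66 = 5·13 + 1), so t ≡ 6·1 = 6 ≡ 6 (mod 13).
    Then x = 10 + 11·6 = 76, valid modulo lcm(11, 13) = 143: x ≡ 76 (mod 143).
  Combine with x ≡ 1 (mod 3): since gcd(143, 3) = 1, we get a unique residue mod 429.
    Write x = 76 + 143·t and substitute into x ≡ 1 (mod 3): 143·t ≡ 1 − 76 = -75 (mod 3).
    Reduce coefficients mod 3: 2·t ≡ 0 (mod 3).
    The inverse of 2 mod 3 is 2 (since 2·2 = 4 = 1·3 + 1), so t ≡ 2·0 = 0 ≡ 0 (mod 3).
    Then x = 76 + 143·0 = 76, valid modulo lcm(143, 3) = 429: x ≡ 76 (mod 429).
Verify: 76 mod 11 = 10 ✓, 76 mod 13 = 11 ✓, 76 mod 3 = 1 ✓.

x ≡ 76 (mod 429).


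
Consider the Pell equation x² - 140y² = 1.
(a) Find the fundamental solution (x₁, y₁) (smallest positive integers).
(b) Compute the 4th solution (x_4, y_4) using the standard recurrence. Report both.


Step 1: Find the fundamental solution (x₁, y₁) of x² - 140y² = 1.
  Expand √140 as a continued fraction. a₀ = ⌊√140⌋ = 11; iterate m_{k+1} = d_k·a_k − m_k, d_{k+1} = (140 − m_{k+1}²)/d_k, a_{k+1} = ⌊(a₀ + m_{k+1})/d_{k+1}⌋ (starting m₀ = 0, d₀ = 1), with convergents p_k = a_k·p_{k-1} + p_{k-2}, q_k = a_k·q_{k-1} + q_{k-2} (p₋₁ = 1, q₋₁ = 0):
  k = 0: a₀ = 11; p₀/q₀ = 11/1; p₀² − 140·q₀² = 121 − 140 = -19.
  k = 1: m = 11, d = 19, a = ⌊(11 + 11)/19⌋ = 1; p/q = (1·11 + 1)/(1·1 + 0) = 12/1; p² − 140·q² = 144 − 140 = 4.
  k = 2: m = 8, d = 4, a = ⌊(11 + 8)/4⌋ = 4; p/q = (4·12 + 11)/(4·1 + 1) = 59/5; p² − 140·q² = 3481 − 3500 = -19.
  k = 3: m = 8, d = 19, a = ⌊(11 + 8)/19⌋ = 1; p/q = (1·59 + 12)/(1·5 + 1) = 71/6; p² − 140·q² = 5041 − 5040 = 1.
  The first convergent with p² − 140·q² = 1 gives the fundamental solution (x₁, y₁) = (71, 6).
Step 2: Apply the recurrence (x_{n+1}, y_{n+1}) = (x₁x_n + 140y₁y_n, x₁y_n + y₁x_n) repeatedly.
  From (x_1, y_1) = (71, 6): x_2 = 71·71 + 140·6·6 = 10081; y_2 = 71·6 + 6·71 = 852.
  From (x_2, y_2) = (10081, 852): x_3 = 71·10081 + 140·6·852 = 1431431; y_3 = 71·852 + 6·10081 = 120978.
  From (x_3, y_3) = (1431431, 120978): x_4 = 71·1431431 + 140·6·120978 = 203253121; y_4 = 71·120978 + 6·1431431 = 17178024.
Step 3: Verify x_4² - 140·y_4² = 41311831196240641 - 41311831196240640 = 1 (should be 1). ✓

(x_1, y_1) = (71, 6); (x_4, y_4) = (203253121, 17178024).


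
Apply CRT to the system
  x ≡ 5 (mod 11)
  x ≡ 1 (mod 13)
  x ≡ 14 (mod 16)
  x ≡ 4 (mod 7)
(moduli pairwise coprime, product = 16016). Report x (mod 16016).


Product of moduli M = 11 · 13 · 16 · 7 = 16016.
Merge one congruence at a time:
  Start: x ≡ 5 (mod 11).
  Combine with x ≡ 1 (mod 13); new modulus lcm = 143.
    Write x = 5 + 11·t and substitute into x ≡ 1 (mod 13): 11·t ≡ 1 − 5 = -4 (mod 13).
    Reduce coefficients mod 13: 11·t ≡ 9 (mod 13).
    The inverse of 11 mod 13 is 6 (since 11·6 = 66 = 5·13 + 1), so t ≡ 6·9 = 54 ≡ 2 (mod 13).
    Then x = 5 + 11·2 = 27, valid modulo lcm(11, 13) = 143: x ≡ 27 (mod 143).
  Combine with x ≡ 14 (mod 16); new modulus lcm = 2288.
    Write x = 27 + 143·t and substitute into x ≡ 14 (mod 16): 143·t ≡ 14 − 27 = -13 (mod 16).
    Reduce coefficients mod 16: 15·t ≡ 3 (mod 16).
    The inverse of 15 mod 16 is 15 (since 15·15 = 225 = 14·16 + 1), so t ≡ 15·3 = 45 ≡ 13 (mod 16).
    Then x = 27 + 143·13 = 1886, valid modulo lcm(143, 16) = 2288: x ≡ 1886 (mod 2288).
  Combine with x ≡ 4 (mod 7); new modulus lcm = 16016.
    Write x = 1886 + 2288·t and substitute into x ≡ 4 (mod 7): 2288·t ≡ 4 − 1886 = -1882 (mod 7).
    Reduce coefficients mod 7: 6·t ≡ 1 (mod 7).
    The inverse of 6 mod 7 is 6 (since 6·6 = 36 = 5·7 + 1), so t ≡ 6·1 = 6 ≡ 6 (mod 7).
    Then x = 1886 + 2288·6 = 15614, valid modulo lcm(2288, 7) = 16016: x ≡ 15614 (mod 16016).
Verify against each original: 15614 mod 11 = 5, 15614 mod 13 = 1, 15614 mod 16 = 14, 15614 mod 7 = 4.

x ≡ 15614 (mod 16016).


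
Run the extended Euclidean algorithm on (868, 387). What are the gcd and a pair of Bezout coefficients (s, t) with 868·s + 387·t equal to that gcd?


Euclidean algorithm on (868, 387) — divide until remainder is 0:
  868 = 2 · 387 + 94
  387 = 4 · 94 + 11
  94 = 8 · 11 + 6
  11 = 1 · 6 + 5
  6 = 1 · 5 + 1
  5 = 5 · 1 + 0
gcd(868, 387) = 1.
Track Bezout coefficients alongside the remainders: start with r₀ = 868 = a·1 + b·0 (s = 1, t = 0) and r₁ = 387 = a·0 + b·1 (s = 0, t = 1); each new remainder r_{k+1} = r_{k-1} − q_k·r_k inherits s_{k+1} = s_{k-1} − q_k·s_k, t_{k+1} = t_{k-1} − q_k·t_k, so r_k = a·s_k + b·t_k at every step:
  q = 2: r = 94, s = 1 − 2·0 = 1, t = 0 − 2·1 = -2  (check: 868·1 + 387·(-2) = 94)
  q = 4: r = 11, s = 0 − 4·1 = -4, t = 1 − 4·(-2) = 9  (check: 868·(-4) + 387·9 = 11)
  q = 8: r = 6, s = 1 − 8·(-4) = 33, t = -2 − 8·9 = -74  (check: 868·33 + 387·(-74) = 6)
  q = 1: r = 5, s = -4 − 1·33 = -37, t = 9 − 1·(-74) = 83  (check: 868·(-37) + 387·83 = 5)
  q = 1: r = 1, s = 33 − 1·(-37) = 70, t = -74 − 1·83 = -157  (check: 868·70 + 387·(-157) = 1)
The row with r = 1 (the gcd) gives the Bezout coefficients s = 70, t = -157.
Result: 868 · (70) + 387 · (-157) = 1.

gcd(868, 387) = 1; s = 70, t = -157 (check: 868·70 + 387·(-157) = 1).


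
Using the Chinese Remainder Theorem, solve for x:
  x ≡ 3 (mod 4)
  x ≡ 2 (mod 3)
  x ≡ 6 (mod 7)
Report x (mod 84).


Moduli 4, 3, 7 are pairwise coprime; by CRT there is a unique solution modulo M = 4 · 3 · 7 = 84.
Solve pairwise, accumulating the modulus:
  Start with x ≡ 3 (mod 4).
  Combine with x ≡ 2 (mod 3): since gcd(4, 3) = 1, we get a unique residue mod 12.
    Write x = 3 + 4·t and substitute into x ≡ 2 (mod 3): 4·t ≡ 2 − 3 = -1 (mod 3).
    Reduce coefficients mod 3: 1·t ≡ 2 (mod 3).
    So t ≡ 2 (mod 3).
    Then x = 3 + 4·2 = 11, valid modulo lcm(4, 3) = 12: x ≡ 11 (mod 12).
  Combine with x ≡ 6 (mod 7): since gcd(12, 7) = 1, we get a unique residue mod 84.
    Write x = 11 + 12·t and substitute into x ≡ 6 (mod 7): 12·t ≡ 6 − 11 = -5 (mod 7).
    Reduce coefficients mod 7: 5·t ≡ 2 (mod 7).
    The inverse of 5 mod 7 is 3 (since 5·3 = 15 = 2·7 + 1), so t ≡ 3·2 = 6 ≡ 6 (mod 7).
    Then x = 11 + 12·6 = 83, valid modulo lcm(12, 7) = 84: x ≡ 83 (mod 84).
Verify: 83 mod 4 = 3 ✓, 83 mod 3 = 2 ✓, 83 mod 7 = 6 ✓.

x ≡ 83 (mod 84).


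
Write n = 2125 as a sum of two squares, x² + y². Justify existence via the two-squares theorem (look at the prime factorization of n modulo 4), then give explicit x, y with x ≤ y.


Step 1: Factor n = 2125 = 5^3 · 17.
Step 2: Check the mod-4 condition on each prime factor: 5 ≡ 1 (mod 4), exponent 3; 17 ≡ 1 (mod 4), exponent 1.
All primes ≡ 3 (mod 4) appear to even exponent (or don't appear), so by the two-squares theorem n IS expressible as a sum of two squares.
Step 3: Build a representation. Group n = k² · m with k = 5 and m = 5 · 17 = 85 (a product of primes ≡ 1 (mod 4)); a representation of m scales to one of n via (k·x)² + (k·y)² = k²(x² + y²). Each prime p ≡ 1 (mod 4) is itself a sum of two squares; find a² by testing p − a² for a perfect square:
  5: 5 − 1² = 4 = 2² ⇒ 5 = 1² + 2².
  17: 17 − 1² = 16 = 4² ⇒ 17 = 1² + 4².
  Combine using the Brahmagupta–Fibonacci identity (a² + b²)(c² + d²) = (ac − bd)² + (ad + bc)² = (ac + bd)² + (ad − bc)²:
  5 · 17 = 85: from (1² + 2²)(1² + 4²), take (1·1 − 2·4, 1·4 + 2·1) = (1 − 8, 4 + 2) = (-7, 6); dropping signs (only squares matter) gives (7, 6); check 7² + 6² = 49 + 36 = 85 ✓.
  Scale by k = 5: (5·7, 5·6) = (35, 30).
Step 4: Order so x ≤ y and verify: 30² + 35² = 900 + 1225 = 2125 = n. ✓

n = 2125 = 30² + 35² (one valid representation with x ≤ y).


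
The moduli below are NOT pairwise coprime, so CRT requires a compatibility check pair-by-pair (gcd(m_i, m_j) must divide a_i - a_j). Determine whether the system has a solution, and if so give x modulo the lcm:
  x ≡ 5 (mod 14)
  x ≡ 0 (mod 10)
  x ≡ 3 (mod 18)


Moduli 14, 10, 18 are not pairwise coprime, so CRT works modulo lcm(m_i) when all pairwise compatibility conditions hold.
Pairwise compatibility: gcd(m_i, m_j) must divide a_i - a_j for every pair.
Merge one congruence at a time:
  Start: x ≡ 5 (mod 14).
  Combine with x ≡ 0 (mod 10): gcd(14, 10) = 2, and 0 - 5 = -5 is NOT divisible by 2.
    ⇒ system is inconsistent (no integer solution).

No solution (the system is inconsistent).


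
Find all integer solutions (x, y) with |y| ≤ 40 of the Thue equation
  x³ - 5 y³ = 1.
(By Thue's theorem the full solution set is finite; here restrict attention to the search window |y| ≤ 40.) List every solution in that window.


The equation is x³ - 5y³ = 1. For fixed y, x³ = 5·y³ + 1, so a solution requires the RHS to be a perfect cube.
Strategy: iterate y from -40 to 40, compute RHS = 5·y³ + 1, and check whether it is a (positive or negative) perfect cube.
Check small values of y:
  y = 0: RHS = 1 = (1)³ ⇒ x = 1 works.
  y = 1: RHS = 6 is not a perfect cube.
  y = -1: RHS = -4 is not a perfect cube.
  y = 2: RHS = 41 is not a perfect cube.
  y = -2: RHS = -39 is not a perfect cube.
  y = 3: RHS = 136 is not a perfect cube.
  y = -3: RHS = -134 is not a perfect cube.
Continuing the search up to |y| = 40 finds no further solutions beyond those listed.
Collected solutions: (1, 0).

Solutions (with |y| ≤ 40): (1, 0).


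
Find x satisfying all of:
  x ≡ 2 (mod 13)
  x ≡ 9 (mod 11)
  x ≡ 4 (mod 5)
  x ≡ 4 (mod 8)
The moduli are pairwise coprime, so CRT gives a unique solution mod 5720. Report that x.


Product of moduli M = 13 · 11 · 5 · 8 = 5720.
Merge one congruence at a time:
  Start: x ≡ 2 (mod 13).
  Combine with x ≡ 9 (mod 11); new modulus lcm = 143.
    Write x = 2 + 13·t and substitute into x ≡ 9 (mod 11): 13·t ≡ 9 − 2 = 7 (mod 11).
    Reduce coefficients mod 11: 2·t ≡ 7 (mod 11).
    The inverse of 2 mod 11 is 6 (since 2·6 = 12 = 1·11 + 1), so t ≡ 6·7 = 42 ≡ 9 (mod 11).
    Then x = 2 + 13·9 = 119, valid modulo lcm(13, 11) = 143: x ≡ 119 (mod 143).
  Combine with x ≡ 4 (mod 5); new modulus lcm = 715.
    Write x = 119 + 143·t and substitute into x ≡ 4 (mod 5): 143·t ≡ 4 − 119 = -115 (mod 5).
    Reduce coefficients mod 5: 3·t ≡ 0 (mod 5).
    The inverse of 3 mod 5 is 2 (since 3·2 = 6 = 1·5 + 1), so t ≡ 2·0 = 0 ≡ 0 (mod 5).
    Then x = 119 + 143·0 = 119, valid modulo lcm(143, 5) = 715: x ≡ 119 (mod 715).
  Combine with x ≡ 4 (mod 8); new modulus lcm = 5720.
    Write x = 119 + 715·t and substitute into x ≡ 4 (mod 8): 715·t ≡ 4 − 119 = -115 (mod 8).
    Reduce coefficients mod 8: 3·t ≡ 5 (mod 8).
    The inverse of 3 mod 8 is 3 (since 3·3 = 9 = 1·8 + 1), so t ≡ 3·5 = 15 ≡ 7 (mod 8).
    Then x = 119 + 715·7 = 5124, valid modulo lcm(715, 8) = 5720: x ≡ 5124 (mod 5720).
Verify against each original: 5124 mod 13 = 2, 5124 mod 11 = 9, 5124 mod 5 = 4, 5124 mod 8 = 4.

x ≡ 5124 (mod 5720).


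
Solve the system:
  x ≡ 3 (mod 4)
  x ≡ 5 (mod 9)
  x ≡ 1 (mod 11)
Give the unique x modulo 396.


Moduli 4, 9, 11 are pairwise coprime; by CRT there is a unique solution modulo M = 4 · 9 · 11 = 396.
Solve pairwise, accumulating the modulus:
  Start with x ≡ 3 (mod 4).
  Combine with x ≡ 5 (mod 9): since gcd(4, 9) = 1, we get a unique residue mod 36.
    Write x = 3 + 4·t and substitute into x ≡ 5 (mod 9): 4·t ≡ 5 − 3 = 2 (mod 9).
    The inverse of 4 mod 9 is 7 (since 4·7 = 28 = 3·9 + 1), so t ≡ 7·2 = 14 ≡ 5 (mod 9).
    Then x = 3 + 4·5 = 23, valid modulo lcm(4, 9) = 36: x ≡ 23 (mod 36).
  Combine with x ≡ 1 (mod 11): since gcd(36, 11) = 1, we get a unique residue mod 396.
    Write x = 23 + 36·t and substitute into x ≡ 1 (mod 11): 36·t ≡ 1 − 23 = -22 (mod 11).
    Reduce coefficients mod 11: 3·t ≡ 0 (mod 11).
    The inverse of 3 mod 11 is 4 (since 3·4 = 12 = 1·11 + 1), so t ≡ 4·0 = 0 ≡ 0 (mod 11).
    Then x = 23 + 36·0 = 23, valid modulo lcm(36, 11) = 396: x ≡ 23 (mod 396).
Verify: 23 mod 4 = 3 ✓, 23 mod 9 = 5 ✓, 23 mod 11 = 1 ✓.

x ≡ 23 (mod 396).


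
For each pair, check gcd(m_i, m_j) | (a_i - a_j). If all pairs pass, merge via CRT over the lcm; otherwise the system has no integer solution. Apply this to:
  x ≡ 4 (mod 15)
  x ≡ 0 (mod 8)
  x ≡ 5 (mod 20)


Moduli 15, 8, 20 are not pairwise coprime, so CRT works modulo lcm(m_i) when all pairwise compatibility conditions hold.
Pairwise compatibility: gcd(m_i, m_j) must divide a_i - a_j for every pair.
Merge one congruence at a time:
  Start: x ≡ 4 (mod 15).
  Combine with x ≡ 0 (mod 8): gcd(15, 8) = 1; 0 - 4 = -4, which IS divisible by 1, so compatible.
    Write x = 4 + 15·t and substitute into x ≡ 0 (mod 8): 15·t ≡ 0 − 4 = -4 (mod 8).
    Reduce coefficients mod 8: 7·t ≡ 4 (mod 8).
    The inverse of 7 mod 8 is 7 (since 7·7 = 49 = 6·8 + 1), so t ≡ 7·4 = 28 ≡ 4 (mod 8).
    Then x = 4 + 15·4 = 64, valid modulo lcm(15, 8) = 120: x ≡ 64 (mod 120).
  Combine with x ≡ 5 (mod 20): gcd(120, 20) = 20, and 5 - 64 = -59 is NOT divisible by 20.
    ⇒ system is inconsistent (no integer solution).

No solution (the system is inconsistent).


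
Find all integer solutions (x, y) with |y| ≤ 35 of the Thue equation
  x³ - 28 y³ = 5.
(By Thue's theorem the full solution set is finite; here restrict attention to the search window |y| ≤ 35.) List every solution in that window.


The equation is x³ - 28y³ = 5. For fixed y, x³ = 28·y³ + 5, so a solution requires the RHS to be a perfect cube.
Strategy: iterate y from -35 to 35, compute RHS = 28·y³ + 5, and check whether it is a (positive or negative) perfect cube.
Check small values of y:
  y = 0: RHS = 5 is not a perfect cube.
  y = 1: RHS = 33 is not a perfect cube.
  y = -1: RHS = -23 is not a perfect cube.
  y = 2: RHS = 229 is not a perfect cube.
  y = -2: RHS = -219 is not a perfect cube.
  y = 3: RHS = 761 is not a perfect cube.
  y = -3: RHS = -751 is not a perfect cube.
Continuing the search up to |y| = 35 finds no solutions either.
No (x, y) in the scanned range satisfies the equation.

No integer solutions with |y| ≤ 35.


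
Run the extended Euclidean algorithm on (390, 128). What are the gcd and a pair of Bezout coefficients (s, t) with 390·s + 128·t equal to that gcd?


Euclidean algorithm on (390, 128) — divide until remainder is 0:
  390 = 3 · 128 + 6
  128 = 21 · 6 + 2
  6 = 3 · 2 + 0
gcd(390, 128) = 2.
Track Bezout coefficients alongside the remainders: start with r₀ = 390 = a·1 + b·0 (s = 1, t = 0) and r₁ = 128 = a·0 + b·1 (s = 0, t = 1); each new remainder r_{k+1} = r_{k-1} − q_k·r_k inherits s_{k+1} = s_{k-1} − q_k·s_k, t_{k+1} = t_{k-1} − q_k·t_k, so r_k = a·s_k + b·t_k at every step:
  q = 3: r = 6, s = 1 − 3·0 = 1, t = 0 − 3·1 = -3  (check: 390·1 + 128·(-3) = 6)
  q = 21: r = 2, s = 0 − 21·1 = -21, t = 1 − 21·(-3) = 64  (check: 390·(-21) + 128·64 = 2)
The row with r = 2 (the gcd) gives the Bezout coefficients s = -21, t = 64.
Result: 390 · (-21) + 128 · (64) = 2.

gcd(390, 128) = 2; s = -21, t = 64 (check: 390·(-21) + 128·64 = 2).


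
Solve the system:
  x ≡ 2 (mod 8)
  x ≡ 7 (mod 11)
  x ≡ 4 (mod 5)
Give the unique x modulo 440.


Moduli 8, 11, 5 are pairwise coprime; by CRT there is a unique solution modulo M = 8 · 11 · 5 = 440.
Solve pairwise, accumulating the modulus:
  Start with x ≡ 2 (mod 8).
  Combine with x ≡ 7 (mod 11): since gcd(8, 11) = 1, we get a unique residue mod 88.
    Write x = 2 + 8·t and substitute into x ≡ 7 (mod 11): 8·t ≡ 7 − 2 = 5 (mod 11).
    The inverse of 8 mod 11 is 7 (since 8·7 = 56 = 5·11 + 1), so t ≡ 7·5 = 35 ≡ 2 (mod 11).
    Then x = 2 + 8·2 = 18, valid modulo lcm(8, 11) = 88: x ≡ 18 (mod 88).
  Combine with x ≡ 4 (mod 5): since gcd(88, 5) = 1, we get a unique residue mod 440.
    Write x = 18 + 88·t and substitute into x ≡ 4 (mod 5): 88·t ≡ 4 − 18 = -14 (mod 5).
    Reduce coefficients mod 5: 3·t ≡ 1 (mod 5).
    The inverse of 3 mod 5 is 2 (since 3·2 = 6 = 1·5 + 1), so t ≡ 2·1 = 2 ≡ 2 (mod 5).
    Then x = 18 + 88·2 = 194, valid modulo lcm(88, 5) = 440: x ≡ 194 (mod 440).
Verify: 194 mod 8 = 2 ✓, 194 mod 11 = 7 ✓, 194 mod 5 = 4 ✓.

x ≡ 194 (mod 440).


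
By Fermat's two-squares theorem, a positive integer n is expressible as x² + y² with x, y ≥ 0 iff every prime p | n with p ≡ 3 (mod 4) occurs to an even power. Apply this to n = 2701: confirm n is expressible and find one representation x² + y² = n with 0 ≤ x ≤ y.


Step 1: Factor n = 2701 = 37 · 73.
Step 2: Check the mod-4 condition on each prime factor: 37 ≡ 1 (mod 4), exponent 1; 73 ≡ 1 (mod 4), exponent 1.
All primes ≡ 3 (mod 4) appear to even exponent (or don't appear), so by the two-squares theorem n IS expressible as a sum of two squares.
Step 3: Build a representation. Here n = 37 · 73 is a product of primes ≡ 1 (mod 4). Each prime p ≡ 1 (mod 4) is itself a sum of two squares; find a² by testing p − a² for a perfect square:
  37: 37 − 1² = 36 = 6² ⇒ 37 = 1² + 6².
  73: 73 − 1² = 72, 73 − 2² = 69, 73 − 3² = 64 = 8² ⇒ 73 = 3² + 8².
  Combine using the Brahmagupta–Fibonacci identity (a² + b²)(c² + d²) = (ac − bd)² + (ad + bc)² = (ac + bd)² + (ad − bc)²:
  37 · 73 = 2701: from (1² + 6²)(3² + 8²), take (1·3 − 6·8, 1·8 + 6·3) = (3 − 48, 8 + 18) = (-45, 26); dropping signs (only squares matter) gives (45, 26); check 45² + 26² = 2025 + 676 = 2701 ✓.
Step 4: Order so x ≤ y and verify: 26² + 45² = 676 + 2025 = 2701 = n. ✓

n = 2701 = 26² + 45² (one valid representation with x ≤ y).


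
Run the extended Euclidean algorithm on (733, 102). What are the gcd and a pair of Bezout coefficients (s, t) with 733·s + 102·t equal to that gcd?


Euclidean algorithm on (733, 102) — divide until remainder is 0:
  733 = 7 · 102 + 19
  102 = 5 · 19 + 7
  19 = 2 · 7 + 5
  7 = 1 · 5 + 2
  5 = 2 · 2 + 1
  2 = 2 · 1 + 0
gcd(733, 102) = 1.
Track Bezout coefficients alongside the remainders: start with r₀ = 733 = a·1 + b·0 (s = 1, t = 0) and r₁ = 102 = a·0 + b·1 (s = 0, t = 1); each new remainder r_{k+1} = r_{k-1} − q_k·r_k inherits s_{k+1} = s_{k-1} − q_k·s_k, t_{k+1} = t_{k-1} − q_k·t_k, so r_k = a·s_k + b·t_k at every step:
  q = 7: r = 19, s = 1 − 7·0 = 1, t = 0 − 7·1 = -7  (check: 733·1 + 102·(-7) = 19)
  q = 5: r = 7, s = 0 − 5·1 = -5, t = 1 − 5·(-7) = 36  (check: 733·(-5) + 102·36 = 7)
  q = 2: r = 5, s = 1 − 2·(-5) = 11, t = -7 − 2·36 = -79  (check: 733·11 + 102·(-79) = 5)
  q = 1: r = 2, s = -5 − 1·11 = -16, t = 36 − 1·(-79) = 115  (check: 733·(-16) + 102·115 = 2)
  q = 2: r = 1, s = 11 − 2·(-16) = 43, t = -79 − 2·115 = -309  (check: 733·43 + 102·(-309) = 1)
The row with r = 1 (the gcd) gives the Bezout coefficients s = 43, t = -309.
Result: 733 · (43) + 102 · (-309) = 1.

gcd(733, 102) = 1; s = 43, t = -309 (check: 733·43 + 102·(-309) = 1).


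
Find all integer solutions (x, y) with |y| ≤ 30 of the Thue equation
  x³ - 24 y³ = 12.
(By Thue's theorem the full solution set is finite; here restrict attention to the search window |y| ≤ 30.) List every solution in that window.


The equation is x³ - 24y³ = 12. For fixed y, x³ = 24·y³ + 12, so a solution requires the RHS to be a perfect cube.
Strategy: iterate y from -30 to 30, compute RHS = 24·y³ + 12, and check whether it is a (positive or negative) perfect cube.
Check small values of y:
  y = 0: RHS = 12 is not a perfect cube.
  y = 1: RHS = 36 is not a perfect cube.
  y = -1: RHS = -12 is not a perfect cube.
  y = 2: RHS = 204 is not a perfect cube.
  y = -2: RHS = -180 is not a perfect cube.
  y = 3: RHS = 660 is not a perfect cube.
  y = -3: RHS = -636 is not a perfect cube.
Continuing the search up to |y| = 30 finds no solutions either.
No (x, y) in the scanned range satisfies the equation.

No integer solutions with |y| ≤ 30.


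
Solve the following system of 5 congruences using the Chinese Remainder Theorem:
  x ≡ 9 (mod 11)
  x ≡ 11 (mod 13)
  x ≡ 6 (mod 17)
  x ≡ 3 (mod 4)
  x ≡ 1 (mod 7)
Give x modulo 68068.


Product of moduli M = 11 · 13 · 17 · 4 · 7 = 68068.
Merge one congruence at a time:
  Start: x ≡ 9 (mod 11).
  Combine with x ≡ 11 (mod 13); new modulus lcm = 143.
    Write x = 9 + 11·t and substitute into x ≡ 11 (mod 13): 11·t ≡ 11 − 9 = 2 (mod 13).
    The inverse of 11 mod 13 is 6 (since 11·6 = 66 = 5·13 + 1), so t ≡ 6·2 = 12 ≡ 12 (mod 13).
    Then x = 9 + 11·12 = 141, valid modulo lcm(11, 13) = 143: x ≡ 141 (mod 143).
  Combine with x ≡ 6 (mod 17); new modulus lcm = 2431.
    Write x = 141 + 143·t and substitute into x ≡ 6 (mod 17): 143·t ≡ 6 − 141 = -135 (mod 17).
    Reduce coefficients mod 17: 7·t ≡ 1 (mod 17).
    The inverse of 7 mod 17 is 5 (since 7·5 = 35 = 2·17 + 1), so t ≡ 5·1 = 5 ≡ 5 (mod 17).
    Then x = 141 + 143·5 = 856, valid modulo lcm(143, 17) = 2431: x ≡ 856 (mod 2431).
  Combine with x ≡ 3 (mod 4); new modulus lcm = 9724.
    Write x = 856 + 2431·t and substitute into x ≡ 3 (mod 4): 2431·t ≡ 3 − 856 = -853 (mod 4).
    Reduce coefficients mod 4: 3·t ≡ 3 (mod 4).
    The inverse of 3 mod 4 is 3 (since 3·3 = 9 = 2·4 + 1), so t ≡ 3·3 = 9 ≡ 1 (mod 4).
    Then x = 856 + 2431·1 = 3287, valid modulo lcm(2431, 4) = 9724: x ≡ 3287 (mod 9724).
  Combine with x ≡ 1 (mod 7); new modulus lcm = 68068.
    Write x = 3287 + 9724·t and substitute into x ≡ 1 (mod 7): 9724·t ≡ 1 − 3287 = -3286 (mod 7).
    Reduce coefficients mod 7: 1·t ≡ 4 (mod 7).
    So t ≡ 4 (mod 7).
    Then x = 3287 + 9724·4 = 42183, valid modulo lcm(9724, 7) = 68068: x ≡ 42183 (mod 68068).
Verify against each original: 42183 mod 11 = 9, 42183 mod 13 = 11, 42183 mod 17 = 6, 42183 mod 4 = 3, 42183 mod 7 = 1.

x ≡ 42183 (mod 68068).


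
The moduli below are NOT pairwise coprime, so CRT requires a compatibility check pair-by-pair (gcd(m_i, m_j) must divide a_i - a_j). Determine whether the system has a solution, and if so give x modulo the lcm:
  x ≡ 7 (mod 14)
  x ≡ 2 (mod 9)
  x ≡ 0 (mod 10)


Moduli 14, 9, 10 are not pairwise coprime, so CRT works modulo lcm(m_i) when all pairwise compatibility conditions hold.
Pairwise compatibility: gcd(m_i, m_j) must divide a_i - a_j for every pair.
Merge one congruence at a time:
  Start: x ≡ 7 (mod 14).
  Combine with x ≡ 2 (mod 9): gcd(14, 9) = 1; 2 - 7 = -5, which IS divisible by 1, so compatible.
    Write x = 7 + 14·t and substitute into x ≡ 2 (mod 9): 14·t ≡ 2 − 7 = -5 (mod 9).
    Reduce coefficients mod 9: 5·t ≡ 4 (mod 9).
    The inverse of 5 mod 9 is 2 (since 5·2 = 10 = 1·9 + 1), so t ≡ 2·4 = 8 ≡ 8 (mod 9).
    Then x = 7 + 14·8 = 119, valid modulo lcm(14, 9) = 126: x ≡ 119 (mod 126).
  Combine with x ≡ 0 (mod 10): gcd(126, 10) = 2, and 0 - 119 = -119 is NOT divisible by 2.
    ⇒ system is inconsistent (no integer solution).

No solution (the system is inconsistent).


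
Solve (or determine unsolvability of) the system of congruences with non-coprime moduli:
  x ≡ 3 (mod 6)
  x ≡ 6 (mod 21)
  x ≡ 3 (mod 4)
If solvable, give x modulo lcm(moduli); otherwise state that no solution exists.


Moduli 6, 21, 4 are not pairwise coprime, so CRT works modulo lcm(m_i) when all pairwise compatibility conditions hold.
Pairwise compatibility: gcd(m_i, m_j) must divide a_i - a_j for every pair.
Merge one congruence at a time:
  Start: x ≡ 3 (mod 6).
  Combine with x ≡ 6 (mod 21): gcd(6, 21) = 3; 6 - 3 = 3, which IS divisible by 3, so compatible.
    Write x = 3 + 6·t and substitute into x ≡ 6 (mod 21): 6·t ≡ 6 − 3 = 3 (mod 21).
    Divide the congruence (and modulus) by g = 3: 2·t ≡ 1 (mod 7).
    The inverse of 2 mod 7 is 4 (since 2·4 = 8 = 1·7 + 1), so t ≡ 4·1 = 4 ≡ 4 (mod 7).
    Then x = 3 + 6·4 = 27, valid modulo lcm(6, 21) = 42: x ≡ 27 (mod 42).
  Combine with x ≡ 3 (mod 4): gcd(42, 4) = 2; 3 - 27 = -24, which IS divisible by 2, so compatible.
    Write x = 27 + 42·t and substitute into x ≡ 3 (mod 4): 42·t ≡ 3 − 27 = -24 (mod 4).
    Divide the congruence (and modulus) by g = 2: 21·t ≡ -12 (mod 2).
    Reduce coefficients mod 2: 1·t ≡ 0 (mod 2).
    So t ≡ 0 (mod 2).
    Then x = 27 + 42·0 = 27, valid modulo lcm(42, 4) = 84: x ≡ 27 (mod 84).
Verify: 27 mod 6 = 3, 27 mod 21 = 6, 27 mod 4 = 3.

x ≡ 27 (mod 84).


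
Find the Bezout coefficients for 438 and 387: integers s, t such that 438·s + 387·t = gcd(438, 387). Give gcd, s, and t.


Euclidean algorithm on (438, 387) — divide until remainder is 0:
  438 = 1 · 387 + 51
  387 = 7 · 51 + 30
  51 = 1 · 30 + 21
  30 = 1 · 21 + 9
  21 = 2 · 9 + 3
  9 = 3 · 3 + 0
gcd(438, 387) = 3.
Track Bezout coefficients alongside the remainders: start with r₀ = 438 = a·1 + b·0 (s = 1, t = 0) and r₁ = 387 = a·0 + b·1 (s = 0, t = 1); each new remainder r_{k+1} = r_{k-1} − q_k·r_k inherits s_{k+1} = s_{k-1} − q_k·s_k, t_{k+1} = t_{k-1} − q_k·t_k, so r_k = a·s_k + b·t_k at every step:
  q = 1: r = 51, s = 1 − 1·0 = 1, t = 0 − 1·1 = -1  (check: 438·1 + 387·(-1) = 51)
  q = 7: r = 30, s = 0 − 7·1 = -7, t = 1 − 7·(-1) = 8  (check: 438·(-7) + 387·8 = 30)
  q = 1: r = 21, s = 1 − 1·(-7) = 8, t = -1 − 1·8 = -9  (check: 438·8 + 387·(-9) = 21)
  q = 1: r = 9, s = -7 − 1·8 = -15, t = 8 − 1·(-9) = 17  (check: 438·(-15) + 387·17 = 9)
  q = 2: r = 3, s = 8 − 2·(-15) = 38, t = -9 − 2·17 = -43  (check: 438·38 + 387·(-43) = 3)
The row with r = 3 (the gcd) gives the Bezout coefficients s = 38, t = -43.
Result: 438 · (38) + 387 · (-43) = 3.

gcd(438, 387) = 3; s = 38, t = -43 (check: 438·38 + 387·(-43) = 3).


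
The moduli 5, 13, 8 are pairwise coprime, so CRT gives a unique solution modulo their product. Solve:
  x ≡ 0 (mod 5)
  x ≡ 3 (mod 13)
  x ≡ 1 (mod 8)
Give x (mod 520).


Moduli 5, 13, 8 are pairwise coprime; by CRT there is a unique solution modulo M = 5 · 13 · 8 = 520.
Solve pairwise, accumulating the modulus:
  Start with x ≡ 0 (mod 5).
  Combine with x ≡ 3 (mod 13): since gcd(5, 13) = 1, we get a unique residue mod 65.
    Write x = 0 + 5·t and substitute into x ≡ 3 (mod 13): 5·t ≡ 3 − 0 = 3 (mod 13).
    The inverse of 5 mod 13 is 8 (since 5·8 = 40 = 3·13 + 1), so t ≡ 8·3 = 24 ≡ 11 (mod 13).
    Then x = 0 + 5·11 = 55, valid modulo lcm(5, 13) = 65: x ≡ 55 (mod 65).
  Combine with x ≡ 1 (mod 8): since gcd(65, 8) = 1, we get a unique residue mod 520.
    Write x = 55 + 65·t and substitute into x ≡ 1 (mod 8): 65·t ≡ 1 − 55 = -54 (mod 8).
    Reduce coefficients mod 8: 1·t ≡ 2 (mod 8).
    So t ≡ 2 (mod 8).
    Then x = 55 + 65·2 = 185, valid modulo lcm(65, 8) = 520: x ≡ 185 (mod 520).
Verify: 185 mod 5 = 0 ✓, 185 mod 13 = 3 ✓, 185 mod 8 = 1 ✓.

x ≡ 185 (mod 520).


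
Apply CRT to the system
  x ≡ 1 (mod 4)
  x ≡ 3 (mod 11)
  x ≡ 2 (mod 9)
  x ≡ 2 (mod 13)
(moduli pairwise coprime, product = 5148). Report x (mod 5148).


Product of moduli M = 4 · 11 · 9 · 13 = 5148.
Merge one congruence at a time:
  Start: x ≡ 1 (mod 4).
  Combine with x ≡ 3 (mod 11); new modulus lcm = 44.
    Write x = 1 + 4·t and substitute into x ≡ 3 (mod 11): 4·t ≡ 3 − 1 = 2 (mod 11).
    The inverse of 4 mod 11 is 3 (since 4·3 = 12 = 1·11 + 1), so t ≡ 3·2 = 6 ≡ 6 (mod 11).
    Then x = 1 + 4·6 = 25, valid modulo lcm(4, 11) = 44: x ≡ 25 (mod 44).
  Combine with x ≡ 2 (mod 9); new modulus lcm = 396.
    Write x = 25 + 44·t and substitute into x ≡ 2 (mod 9): 44·t ≡ 2 − 25 = -23 (mod 9).
    Reduce coefficients mod 9: 8·t ≡ 4 (mod 9).
    The inverse of 8 mod 9 is 8 (since 8·8 = 64 = 7·9 + 1), so t ≡ 8·4 = 32 ≡ 5 (mod 9).
    Then x = 25 + 44·5 = 245, valid modulo lcm(44, 9) = 396: x ≡ 245 (mod 396).
  Combine with x ≡ 2 (mod 13); new modulus lcm = 5148.
    Write x = 245 + 396·t and substitute into x ≡ 2 (mod 13): 396·t ≡ 2 − 245 = -243 (mod 13).
    Reduce coefficients mod 13: 6·t ≡ 4 (mod 13).
    The inverse of 6 mod 13 is 11 (since 6·11 = 66 = 5·13 + 1), so t ≡ 11·4 = 44 ≡ 5 (mod 13).
    Then x = 245 + 396·5 = 2225, valid modulo lcm(396, 13) = 5148: x ≡ 2225 (mod 5148).
Verify against each original: 2225 mod 4 = 1, 2225 mod 11 = 3, 2225 mod 9 = 2, 2225 mod 13 = 2.

x ≡ 2225 (mod 5148).
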